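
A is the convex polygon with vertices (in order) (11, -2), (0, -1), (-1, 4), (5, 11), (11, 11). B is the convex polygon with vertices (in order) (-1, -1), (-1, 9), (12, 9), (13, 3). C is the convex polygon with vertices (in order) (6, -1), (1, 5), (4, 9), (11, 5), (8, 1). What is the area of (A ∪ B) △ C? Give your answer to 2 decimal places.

97.65

|A ∪ B| = 148.6506.
|(A ∪ B) ∩ C| = 51.
|(A ∪ B) △ C| = 148.6506 + 51 − 102 = 97.65.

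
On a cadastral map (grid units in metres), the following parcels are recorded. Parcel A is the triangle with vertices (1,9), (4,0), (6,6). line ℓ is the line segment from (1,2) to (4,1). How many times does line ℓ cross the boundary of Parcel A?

1

The segment meets the boundary at (3.625,1.125).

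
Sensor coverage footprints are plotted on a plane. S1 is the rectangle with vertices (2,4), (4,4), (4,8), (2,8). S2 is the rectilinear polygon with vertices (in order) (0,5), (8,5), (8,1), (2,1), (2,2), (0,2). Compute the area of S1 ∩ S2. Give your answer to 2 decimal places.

2.00

The intersection is the polygon with vertices (4,4), (2,4), (2,5), (4,5).
By the shoelace formula its area is 2.00.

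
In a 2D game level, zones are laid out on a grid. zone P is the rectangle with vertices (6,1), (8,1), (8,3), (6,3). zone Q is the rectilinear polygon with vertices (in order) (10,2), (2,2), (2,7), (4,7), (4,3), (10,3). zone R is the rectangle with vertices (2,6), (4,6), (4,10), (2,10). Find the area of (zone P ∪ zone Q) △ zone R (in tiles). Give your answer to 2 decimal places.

22.00

|zone P ∪ zone Q| = 18.
|(zone P ∪ zone Q) ∩ zone R| = 2.
|(zone P ∪ zone Q) △ zone R| = 18 + 8 − 4 = 22.00.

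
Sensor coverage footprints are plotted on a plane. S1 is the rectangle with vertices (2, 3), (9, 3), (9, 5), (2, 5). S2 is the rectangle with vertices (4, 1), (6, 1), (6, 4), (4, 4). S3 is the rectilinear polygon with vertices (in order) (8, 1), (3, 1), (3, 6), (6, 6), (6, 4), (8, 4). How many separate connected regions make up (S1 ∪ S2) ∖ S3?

(S1 ∪ S2) ∖ S3 splits into 2 disjoint pieces (area 2, area 4).

2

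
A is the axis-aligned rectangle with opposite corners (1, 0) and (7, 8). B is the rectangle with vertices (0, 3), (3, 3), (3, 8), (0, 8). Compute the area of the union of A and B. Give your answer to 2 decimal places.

53.00

By inclusion–exclusion:
Individual areas: |A| = 48, |B| = 15.
|A∩B|: x∈[1,3], y∈[3,8] → 2·5 = 10.
|A ∪ B| = 63 − 10 = 53.00.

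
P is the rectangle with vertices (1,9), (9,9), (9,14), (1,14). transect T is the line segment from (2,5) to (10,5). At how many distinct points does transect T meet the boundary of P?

0

The segment lies entirely outside P and never meets its boundary.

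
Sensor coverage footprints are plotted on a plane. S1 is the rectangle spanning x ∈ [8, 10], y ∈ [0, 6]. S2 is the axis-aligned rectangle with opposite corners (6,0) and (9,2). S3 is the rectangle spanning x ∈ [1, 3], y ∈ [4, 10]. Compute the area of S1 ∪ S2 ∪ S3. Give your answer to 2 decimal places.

By inclusion–exclusion:
Individual areas: |S1| = 12, |S2| = 6, |S3| = 12.
|S1∩S2|: x∈[8,9], y∈[0,2] → 1·2 = 2.
|S1∩S3| = 0 (no overlap).
|S2∩S3| = 0 (no overlap).
|S1∩S2∩S3| = 0.
|S1 ∪ S2 ∪ S3| = 30 − 2 + 0 = 28.00.

28.00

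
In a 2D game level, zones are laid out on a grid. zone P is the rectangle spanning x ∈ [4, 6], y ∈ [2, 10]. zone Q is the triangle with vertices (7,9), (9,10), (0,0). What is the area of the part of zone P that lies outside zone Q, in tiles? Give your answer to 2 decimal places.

|zone P| = 16, |zone P∩zone Q| = 1.746.
|zone P ∖ zone Q| = |zone P| − |zone P∩zone Q| = 16 − 1.746 = 14.25.

14.25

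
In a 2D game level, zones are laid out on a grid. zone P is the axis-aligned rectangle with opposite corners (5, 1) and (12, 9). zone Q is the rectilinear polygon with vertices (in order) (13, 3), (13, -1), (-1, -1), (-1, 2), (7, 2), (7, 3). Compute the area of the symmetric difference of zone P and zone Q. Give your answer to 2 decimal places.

80.00

|zone P| = 56, |zone Q| = 48, |zone P∩zone Q| = 12.
|zone P △ zone Q| = |zone P| + |zone Q| − 2·|zone P∩zone Q| = 56 + 48 − 24 = 80.00.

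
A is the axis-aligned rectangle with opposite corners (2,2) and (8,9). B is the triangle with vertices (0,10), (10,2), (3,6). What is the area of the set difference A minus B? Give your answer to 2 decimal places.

|A| = 42, |A∩B| = 6.4762.
|A ∖ B| = |A| − |A∩B| = 42 − 6.4762 = 35.52.

35.52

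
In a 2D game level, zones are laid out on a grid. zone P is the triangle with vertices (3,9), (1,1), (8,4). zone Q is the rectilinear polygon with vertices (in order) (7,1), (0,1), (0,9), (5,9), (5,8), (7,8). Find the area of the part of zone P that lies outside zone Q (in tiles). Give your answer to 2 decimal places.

0.71

|zone P| = 25, |zone P∩zone Q| = 24.2857.
|zone P ∖ zone Q| = |zone P| − |zone P∩zone Q| = 25 − 24.2857 = 0.71.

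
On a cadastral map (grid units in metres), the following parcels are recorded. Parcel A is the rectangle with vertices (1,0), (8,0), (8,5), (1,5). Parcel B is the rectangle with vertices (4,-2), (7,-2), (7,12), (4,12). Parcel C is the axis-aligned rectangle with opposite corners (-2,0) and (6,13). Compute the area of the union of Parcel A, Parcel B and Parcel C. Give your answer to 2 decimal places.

127.00

By inclusion–exclusion:
Individual areas: |Parcel A| = 35, |Parcel B| = 42, |Parcel C| = 104.
|Parcel A∩Parcel B|: x∈[4,7], y∈[0,5] → 3·5 = 15.
|Parcel A∩Parcel C|: x∈[1,6], y∈[0,5] → 5·5 = 25.
|Parcel B∩Parcel C|: x∈[4,6], y∈[0,12] → 2·12 = 24.
|Parcel A∩Parcel B∩Parcel C| = 10.
|Parcel A ∪ Parcel B ∪ Parcel C| = 181 − 64 + 10 = 127.00.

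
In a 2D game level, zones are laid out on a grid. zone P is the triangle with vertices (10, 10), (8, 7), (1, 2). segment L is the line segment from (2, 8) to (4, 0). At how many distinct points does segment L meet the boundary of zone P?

2

The segment meets the boundary at (3.121,3.515), (3.045,3.818).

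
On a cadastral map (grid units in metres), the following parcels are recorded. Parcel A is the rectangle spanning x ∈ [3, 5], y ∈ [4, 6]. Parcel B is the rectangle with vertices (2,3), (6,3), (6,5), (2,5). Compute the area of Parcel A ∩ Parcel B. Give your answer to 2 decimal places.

2.00

|Parcel A∩Parcel B|: x∈[3,5], y∈[4,5] → 2·1 = 2.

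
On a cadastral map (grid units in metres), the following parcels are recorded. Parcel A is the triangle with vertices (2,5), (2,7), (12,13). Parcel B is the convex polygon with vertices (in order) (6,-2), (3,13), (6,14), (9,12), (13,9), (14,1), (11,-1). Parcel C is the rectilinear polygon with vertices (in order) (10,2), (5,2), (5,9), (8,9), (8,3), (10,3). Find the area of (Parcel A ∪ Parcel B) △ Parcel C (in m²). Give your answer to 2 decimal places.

|Parcel A ∪ Parcel B| = 121.7702.
|(Parcel A ∪ Parcel B) ∩ Parcel C| = 22.9.
|(Parcel A ∪ Parcel B) △ Parcel C| = 121.7702 + 23 − 45.8 = 98.97.

98.97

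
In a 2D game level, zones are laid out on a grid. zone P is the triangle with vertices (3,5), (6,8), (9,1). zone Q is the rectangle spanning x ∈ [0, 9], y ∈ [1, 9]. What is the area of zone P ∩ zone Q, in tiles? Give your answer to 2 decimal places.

The intersection is the polygon with vertices (6,8), (9,1), (3,5).
By the shoelace formula its area is 15.00.

15.00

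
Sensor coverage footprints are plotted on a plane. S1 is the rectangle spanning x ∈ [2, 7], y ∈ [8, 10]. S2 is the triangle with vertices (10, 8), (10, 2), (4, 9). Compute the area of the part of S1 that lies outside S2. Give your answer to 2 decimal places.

8.18

|S1| = 10, |S1∩S2| = 1.8214.
|S1 ∖ S2| = |S1| − |S1∩S2| = 10 − 1.8214 = 8.18.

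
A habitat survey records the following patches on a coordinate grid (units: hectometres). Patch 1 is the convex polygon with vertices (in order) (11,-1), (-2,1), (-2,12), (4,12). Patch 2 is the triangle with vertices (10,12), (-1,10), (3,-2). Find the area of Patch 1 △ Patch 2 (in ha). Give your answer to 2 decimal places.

73.26

|Patch 1| = 110.5, |Patch 2| = 70, |Patch 1∩Patch 2| = 53.6181.
|Patch 1 △ Patch 2| = |Patch 1| + |Patch 2| − 2·|Patch 1∩Patch 2| = 110.5 + 70 − 107.2362 = 73.26.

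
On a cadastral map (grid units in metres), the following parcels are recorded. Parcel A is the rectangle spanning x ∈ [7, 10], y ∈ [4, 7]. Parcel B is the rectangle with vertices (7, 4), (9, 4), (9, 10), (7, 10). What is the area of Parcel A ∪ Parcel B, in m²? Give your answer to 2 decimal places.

15.00

By inclusion–exclusion:
Individual areas: |Parcel A| = 9, |Parcel B| = 12.
|Parcel A∩Parcel B|: x∈[7,9], y∈[4,7] → 2·3 = 6.
|Parcel A ∪ Parcel B| = 21 − 6 = 15.00.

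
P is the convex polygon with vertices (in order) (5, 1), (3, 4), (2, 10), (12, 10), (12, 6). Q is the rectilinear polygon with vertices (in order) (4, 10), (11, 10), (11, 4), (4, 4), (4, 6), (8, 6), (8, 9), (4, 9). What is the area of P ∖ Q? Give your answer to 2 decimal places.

34.66

|P| = 63.5, |P∩Q| = 28.8429.
|P ∖ Q| = |P| − |P∩Q| = 63.5 − 28.8429 = 34.66.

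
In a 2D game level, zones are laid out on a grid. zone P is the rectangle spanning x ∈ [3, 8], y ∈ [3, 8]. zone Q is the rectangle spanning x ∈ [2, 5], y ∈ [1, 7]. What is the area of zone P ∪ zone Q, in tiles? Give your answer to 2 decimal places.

By inclusion–exclusion:
Individual areas: |zone P| = 25, |zone Q| = 18.
|zone P∩zone Q|: x∈[3,5], y∈[3,7] → 2·4 = 8.
|zone P ∪ zone Q| = 43 − 8 = 35.00.

35.00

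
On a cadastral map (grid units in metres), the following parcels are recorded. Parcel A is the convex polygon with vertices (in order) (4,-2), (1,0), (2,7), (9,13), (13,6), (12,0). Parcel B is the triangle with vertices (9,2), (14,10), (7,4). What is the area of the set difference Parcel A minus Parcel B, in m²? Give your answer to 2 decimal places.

|Parcel A| = 119.5, |Parcel A∩Parcel B| = 11.5939.
|Parcel A ∖ Parcel B| = |Parcel A| − |Parcel A∩Parcel B| = 119.5 − 11.5939 = 107.91.

107.91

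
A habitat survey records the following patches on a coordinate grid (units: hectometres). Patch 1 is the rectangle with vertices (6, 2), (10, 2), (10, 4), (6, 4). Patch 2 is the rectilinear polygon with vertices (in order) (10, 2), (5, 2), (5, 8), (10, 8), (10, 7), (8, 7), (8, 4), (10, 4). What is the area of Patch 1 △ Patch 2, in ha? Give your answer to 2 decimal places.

|Patch 1| = 8, |Patch 2| = 24, |Patch 1∩Patch 2| = 8.
|Patch 1 △ Patch 2| = |Patch 1| + |Patch 2| − 2·|Patch 1∩Patch 2| = 8 + 24 − 16 = 16.00.

16.00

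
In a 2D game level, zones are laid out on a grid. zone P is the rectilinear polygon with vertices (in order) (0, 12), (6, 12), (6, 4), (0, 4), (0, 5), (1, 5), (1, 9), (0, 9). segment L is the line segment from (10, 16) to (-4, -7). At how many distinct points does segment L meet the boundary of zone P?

2

The segment meets the boundary at (2.696,4), (6,9.429).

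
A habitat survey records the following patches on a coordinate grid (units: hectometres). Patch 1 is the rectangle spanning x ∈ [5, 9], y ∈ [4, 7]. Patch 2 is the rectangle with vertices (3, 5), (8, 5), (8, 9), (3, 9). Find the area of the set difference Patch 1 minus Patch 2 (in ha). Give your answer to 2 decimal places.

6.00

|Patch 1∩Patch 2|: x∈[5,8], y∈[5,7] → 3·2 = 6.
|Patch 1| = 12.
|Patch 1 ∖ Patch 2| = |Patch 1| − |Patch 1∩Patch 2| = 12 − 6 = 6.00.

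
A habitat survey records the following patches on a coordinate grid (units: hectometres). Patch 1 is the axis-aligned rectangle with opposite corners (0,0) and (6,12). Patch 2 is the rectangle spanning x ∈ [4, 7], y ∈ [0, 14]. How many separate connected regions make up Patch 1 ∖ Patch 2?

Patch 1 ∖ Patch 2 is a single connected region.

1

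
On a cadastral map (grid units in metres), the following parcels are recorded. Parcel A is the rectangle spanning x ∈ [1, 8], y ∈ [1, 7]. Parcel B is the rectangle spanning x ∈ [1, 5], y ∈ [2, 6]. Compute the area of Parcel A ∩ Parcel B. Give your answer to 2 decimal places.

16.00

|Parcel A∩Parcel B|: x∈[1,5], y∈[2,6] → 4·4 = 16.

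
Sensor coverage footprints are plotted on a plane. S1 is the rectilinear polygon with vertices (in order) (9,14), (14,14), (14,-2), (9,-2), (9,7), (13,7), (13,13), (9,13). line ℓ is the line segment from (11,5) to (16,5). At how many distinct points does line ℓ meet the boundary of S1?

1

The segment meets the boundary at (14,5).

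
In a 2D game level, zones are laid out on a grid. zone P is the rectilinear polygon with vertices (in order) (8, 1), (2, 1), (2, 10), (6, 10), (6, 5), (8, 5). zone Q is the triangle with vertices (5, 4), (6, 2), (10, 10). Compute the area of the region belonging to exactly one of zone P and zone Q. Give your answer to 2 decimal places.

44.30

|zone P| = 44, |zone Q| = 8, |zone P∩zone Q| = 3.85.
|zone P △ zone Q| = |zone P| + |zone Q| − 2·|zone P∩zone Q| = 44 + 8 − 7.7 = 44.30.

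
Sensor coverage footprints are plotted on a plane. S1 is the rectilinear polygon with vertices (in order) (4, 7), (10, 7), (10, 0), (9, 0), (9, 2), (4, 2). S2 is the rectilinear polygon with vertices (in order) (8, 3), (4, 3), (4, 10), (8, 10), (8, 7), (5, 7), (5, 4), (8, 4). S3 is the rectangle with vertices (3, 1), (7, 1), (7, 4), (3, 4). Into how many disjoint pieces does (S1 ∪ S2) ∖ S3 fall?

(S1 ∪ S2) ∖ S3 is a single connected region.

1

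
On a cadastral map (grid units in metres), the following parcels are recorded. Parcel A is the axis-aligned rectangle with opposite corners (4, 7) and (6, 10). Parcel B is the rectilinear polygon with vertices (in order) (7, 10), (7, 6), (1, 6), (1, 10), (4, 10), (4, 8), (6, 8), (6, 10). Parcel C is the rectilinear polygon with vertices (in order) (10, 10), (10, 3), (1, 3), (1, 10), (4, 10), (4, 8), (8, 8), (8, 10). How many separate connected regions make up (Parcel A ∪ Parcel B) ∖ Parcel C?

(Parcel A ∪ Parcel B) ∖ Parcel C is a single connected region.

1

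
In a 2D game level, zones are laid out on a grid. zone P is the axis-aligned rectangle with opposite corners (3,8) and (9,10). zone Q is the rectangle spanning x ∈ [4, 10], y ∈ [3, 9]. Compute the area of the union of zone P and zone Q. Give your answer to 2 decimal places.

43.00

By inclusion–exclusion:
Individual areas: |zone P| = 12, |zone Q| = 36.
|zone P∩zone Q|: x∈[4,9], y∈[8,9] → 5·1 = 5.
|zone P ∪ zone Q| = 48 − 5 = 43.00.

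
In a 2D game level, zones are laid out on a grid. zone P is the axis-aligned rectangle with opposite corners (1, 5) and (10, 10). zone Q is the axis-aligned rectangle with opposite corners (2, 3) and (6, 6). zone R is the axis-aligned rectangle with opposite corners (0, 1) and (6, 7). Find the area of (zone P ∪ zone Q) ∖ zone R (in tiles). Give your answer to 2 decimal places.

|zone P ∪ zone Q| = 53.
|(zone P ∪ zone Q) ∩ zone R| = 18.
|(zone P ∪ zone Q) ∖ zone R| = 53 − 18 = 35.00.

35.00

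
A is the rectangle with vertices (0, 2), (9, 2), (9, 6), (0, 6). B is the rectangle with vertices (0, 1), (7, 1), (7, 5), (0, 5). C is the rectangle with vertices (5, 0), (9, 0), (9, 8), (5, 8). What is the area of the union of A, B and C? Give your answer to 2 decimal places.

By inclusion–exclusion:
Individual areas: |A| = 36, |B| = 28, |C| = 32.
|A∩B|: x∈[0,7], y∈[2,5] → 7·3 = 21.
|A∩C|: x∈[5,9], y∈[2,6] → 4·4 = 16.
|B∩C|: x∈[5,7], y∈[1,5] → 2·4 = 8.
|A∩B∩C| = 6.
|A ∪ B ∪ C| = 96 − 45 + 6 = 57.00.

57.00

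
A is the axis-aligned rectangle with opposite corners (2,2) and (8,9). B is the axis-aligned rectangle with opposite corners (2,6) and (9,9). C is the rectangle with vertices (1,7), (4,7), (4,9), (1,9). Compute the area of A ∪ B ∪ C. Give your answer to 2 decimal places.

By inclusion–exclusion:
Individual areas: |A| = 42, |B| = 21, |C| = 6.
|A∩B|: x∈[2,8], y∈[6,9] → 6·3 = 18.
|A∩C|: x∈[2,4], y∈[7,9] → 2·2 = 4.
|B∩C|: x∈[2,4], y∈[7,9] → 2·2 = 4.
|A∩B∩C| = 4.
|A ∪ B ∪ C| = 69 − 26 + 4 = 47.00.

47.00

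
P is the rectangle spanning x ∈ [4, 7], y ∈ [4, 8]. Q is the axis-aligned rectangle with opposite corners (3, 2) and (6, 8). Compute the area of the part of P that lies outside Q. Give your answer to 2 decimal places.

|P∩Q|: x∈[4,6], y∈[4,8] → 2·4 = 8.
|P| = 12.
|P ∖ Q| = |P| − |P∩Q| = 12 − 8 = 4.00.

4.00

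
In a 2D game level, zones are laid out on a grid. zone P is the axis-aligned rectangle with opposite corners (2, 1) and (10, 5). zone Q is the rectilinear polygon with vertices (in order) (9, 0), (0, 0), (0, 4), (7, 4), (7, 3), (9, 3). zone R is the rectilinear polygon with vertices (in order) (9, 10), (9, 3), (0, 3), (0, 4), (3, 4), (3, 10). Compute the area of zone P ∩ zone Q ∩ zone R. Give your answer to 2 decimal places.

5.00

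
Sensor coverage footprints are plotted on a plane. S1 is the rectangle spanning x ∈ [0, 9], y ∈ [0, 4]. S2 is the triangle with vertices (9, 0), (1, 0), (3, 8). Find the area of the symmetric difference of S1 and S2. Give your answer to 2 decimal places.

|S1| = 36, |S2| = 32, |S1∩S2| = 24.
|S1 △ S2| = |S1| + |S2| − 2·|S1∩S2| = 36 + 32 − 48 = 20.00.

20.00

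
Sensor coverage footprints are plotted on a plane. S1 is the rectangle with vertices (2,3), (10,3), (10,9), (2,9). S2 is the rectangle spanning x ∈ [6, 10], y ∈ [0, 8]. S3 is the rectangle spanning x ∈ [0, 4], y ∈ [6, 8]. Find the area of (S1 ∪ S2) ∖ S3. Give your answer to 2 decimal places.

56.00

|S1 ∪ S2| = 60.
|(S1 ∪ S2) ∩ S3| = 4.
|(S1 ∪ S2) ∖ S3| = 60 − 4 = 56.00.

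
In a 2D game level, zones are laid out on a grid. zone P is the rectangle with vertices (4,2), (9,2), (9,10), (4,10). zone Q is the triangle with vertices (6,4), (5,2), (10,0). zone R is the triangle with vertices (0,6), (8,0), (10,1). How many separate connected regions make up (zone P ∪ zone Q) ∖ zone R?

3

(zone P ∪ zone Q) ∖ zone R splits into 3 disjoint pieces (area 0.7143, area 36, area 0.2222).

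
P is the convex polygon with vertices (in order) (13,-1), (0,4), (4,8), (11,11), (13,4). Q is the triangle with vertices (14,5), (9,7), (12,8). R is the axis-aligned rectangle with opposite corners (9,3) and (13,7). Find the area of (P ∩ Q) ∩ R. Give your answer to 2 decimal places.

The region (P ∩ Q) ∩ R is the polygon with vertices (9,7), (12.143,7), (12.548,5.581).
By the shoelace formula its area is 2.23.

2.23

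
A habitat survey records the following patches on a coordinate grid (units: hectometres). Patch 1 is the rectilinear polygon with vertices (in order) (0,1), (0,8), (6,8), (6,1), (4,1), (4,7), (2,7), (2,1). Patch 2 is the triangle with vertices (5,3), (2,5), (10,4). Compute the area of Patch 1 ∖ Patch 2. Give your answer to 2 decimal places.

27.18

|Patch 1| = 30, |Patch 1∩Patch 2| = 2.8167.
|Patch 1 ∖ Patch 2| = |Patch 1| − |Patch 1∩Patch 2| = 30 − 2.8167 = 27.18.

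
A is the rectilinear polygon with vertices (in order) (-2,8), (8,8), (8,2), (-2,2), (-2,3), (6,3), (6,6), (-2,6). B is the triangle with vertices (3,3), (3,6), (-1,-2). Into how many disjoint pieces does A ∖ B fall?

A ∖ B splits into 2 disjoint pieces (area 31.4, area 3.25).

2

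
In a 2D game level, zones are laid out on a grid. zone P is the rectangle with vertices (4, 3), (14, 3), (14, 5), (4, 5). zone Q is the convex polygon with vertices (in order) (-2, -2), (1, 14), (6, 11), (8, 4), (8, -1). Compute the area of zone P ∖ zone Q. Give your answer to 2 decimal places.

|zone P| = 20, |zone P∩zone Q| = 7.8571.
|zone P ∖ zone Q| = |zone P| − |zone P∩zone Q| = 20 − 7.8571 = 12.14.

12.14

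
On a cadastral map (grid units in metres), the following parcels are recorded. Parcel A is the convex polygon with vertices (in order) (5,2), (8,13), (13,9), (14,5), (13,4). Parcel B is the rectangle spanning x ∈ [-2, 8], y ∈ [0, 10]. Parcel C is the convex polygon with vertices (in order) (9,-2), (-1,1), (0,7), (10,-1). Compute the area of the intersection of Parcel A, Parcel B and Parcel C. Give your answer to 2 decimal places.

The intersection is the polygon with vertices (5,2), (5.224,2.821), (5.952,2.238).
By the shoelace formula its area is 0.36.

0.36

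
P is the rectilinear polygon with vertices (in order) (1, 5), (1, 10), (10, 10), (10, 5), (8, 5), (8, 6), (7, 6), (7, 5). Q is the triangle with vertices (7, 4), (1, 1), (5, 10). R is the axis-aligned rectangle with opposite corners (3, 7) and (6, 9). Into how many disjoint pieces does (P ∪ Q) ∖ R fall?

1

(P ∪ Q) ∖ R is a single connected region.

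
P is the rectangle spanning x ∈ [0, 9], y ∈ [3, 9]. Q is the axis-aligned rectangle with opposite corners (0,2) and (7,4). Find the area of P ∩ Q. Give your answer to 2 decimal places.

|P∩Q|: x∈[0,7], y∈[3,4] → 7·1 = 7.

7.00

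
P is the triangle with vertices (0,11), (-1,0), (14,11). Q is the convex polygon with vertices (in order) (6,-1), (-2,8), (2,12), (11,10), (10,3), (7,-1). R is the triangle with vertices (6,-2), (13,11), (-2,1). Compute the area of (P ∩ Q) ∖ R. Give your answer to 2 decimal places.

|P ∩ Q| = 60.017.
|(P ∩ Q) ∩ R| = 9.9469.
|(P ∩ Q) ∖ R| = 60.017 − 9.9469 = 50.07.

50.07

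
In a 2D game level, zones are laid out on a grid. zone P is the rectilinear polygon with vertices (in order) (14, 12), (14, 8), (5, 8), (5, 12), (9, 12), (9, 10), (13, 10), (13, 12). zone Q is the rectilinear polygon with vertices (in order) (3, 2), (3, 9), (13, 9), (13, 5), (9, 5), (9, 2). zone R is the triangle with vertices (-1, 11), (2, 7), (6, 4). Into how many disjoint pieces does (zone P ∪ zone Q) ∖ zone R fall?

1

(zone P ∪ zone Q) ∖ zone R is a single connected region.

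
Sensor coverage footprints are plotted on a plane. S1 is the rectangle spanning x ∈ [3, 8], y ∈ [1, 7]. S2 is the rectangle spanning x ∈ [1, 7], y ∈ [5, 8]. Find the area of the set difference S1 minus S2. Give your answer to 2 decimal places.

|S1∩S2|: x∈[3,7], y∈[5,7] → 4·2 = 8.
|S1| = 30.
|S1 ∖ S2| = |S1| − |S1∩S2| = 30 − 8 = 22.00.

22.00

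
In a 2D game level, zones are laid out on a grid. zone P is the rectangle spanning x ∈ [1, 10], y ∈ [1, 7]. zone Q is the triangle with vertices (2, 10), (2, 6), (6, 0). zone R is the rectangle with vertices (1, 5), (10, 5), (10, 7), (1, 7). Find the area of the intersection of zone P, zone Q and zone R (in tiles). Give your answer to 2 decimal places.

2.87

The intersection is the polygon with vertices (4,5), (2.667,5), (2,6), (2,7), (3.2,7).
By the shoelace formula its area is 2.87.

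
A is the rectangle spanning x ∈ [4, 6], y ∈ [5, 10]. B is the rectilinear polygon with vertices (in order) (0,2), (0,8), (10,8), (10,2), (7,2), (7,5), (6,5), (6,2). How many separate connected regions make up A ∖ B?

1

A ∖ B is a single connected region.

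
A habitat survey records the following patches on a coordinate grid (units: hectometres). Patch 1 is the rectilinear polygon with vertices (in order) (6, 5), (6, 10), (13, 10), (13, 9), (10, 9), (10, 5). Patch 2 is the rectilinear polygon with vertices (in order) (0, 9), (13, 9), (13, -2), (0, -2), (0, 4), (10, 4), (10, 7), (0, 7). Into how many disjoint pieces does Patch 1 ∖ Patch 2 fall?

2

Patch 1 ∖ Patch 2 splits into 2 disjoint pieces (area 8, area 7).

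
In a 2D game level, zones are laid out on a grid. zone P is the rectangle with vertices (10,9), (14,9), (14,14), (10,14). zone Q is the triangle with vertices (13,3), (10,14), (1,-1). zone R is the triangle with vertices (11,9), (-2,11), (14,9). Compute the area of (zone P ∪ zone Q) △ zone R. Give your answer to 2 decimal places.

88.15

|zone P ∪ zone Q| = 88.5909.
|(zone P ∪ zone Q) ∩ zone R| = 1.7221.
|(zone P ∪ zone Q) △ zone R| = 88.5909 + 3 − 3.4442 = 88.15.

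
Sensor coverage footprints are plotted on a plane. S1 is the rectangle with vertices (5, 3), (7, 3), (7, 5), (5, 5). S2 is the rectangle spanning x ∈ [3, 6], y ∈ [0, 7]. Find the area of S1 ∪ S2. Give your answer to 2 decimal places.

By inclusion–exclusion:
Individual areas: |S1| = 4, |S2| = 21.
|S1∩S2|: x∈[5,6], y∈[3,5] → 1·2 = 2.
|S1 ∪ S2| = 25 − 2 = 23.00.

23.00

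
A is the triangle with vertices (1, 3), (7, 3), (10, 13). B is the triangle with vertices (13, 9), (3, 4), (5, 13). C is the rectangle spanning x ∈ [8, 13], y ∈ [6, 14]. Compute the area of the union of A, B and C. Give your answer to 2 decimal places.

By inclusion–exclusion:
Individual areas: |A| = 30, |B| = 40, |C| = 40.
|A∩B| = 16.8447.
|A∩C| = 4.4444.
|B∩C| = 12.5.
|A∩B∩C| = 3.3151.
|A ∪ B ∪ C| = 110 − 33.7891 + 3.3151 = 79.53.

79.53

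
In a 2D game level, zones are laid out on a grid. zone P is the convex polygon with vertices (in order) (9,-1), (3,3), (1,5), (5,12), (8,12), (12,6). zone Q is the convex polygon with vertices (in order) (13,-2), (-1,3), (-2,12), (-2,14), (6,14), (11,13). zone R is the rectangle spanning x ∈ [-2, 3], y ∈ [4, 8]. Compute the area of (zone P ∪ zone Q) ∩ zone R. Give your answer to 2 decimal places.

17.33

The region (zone P ∪ zone Q) ∩ zone R is the polygon with vertices (-1.556,8), (3,8), (3,4), (-1.111,4).
By the shoelace formula its area is 17.33.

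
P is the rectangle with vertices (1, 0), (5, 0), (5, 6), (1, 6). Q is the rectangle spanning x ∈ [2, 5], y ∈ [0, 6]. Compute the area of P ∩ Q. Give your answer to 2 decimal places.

|P∩Q|: x∈[2,5], y∈[0,6] → 3·6 = 18.

18.00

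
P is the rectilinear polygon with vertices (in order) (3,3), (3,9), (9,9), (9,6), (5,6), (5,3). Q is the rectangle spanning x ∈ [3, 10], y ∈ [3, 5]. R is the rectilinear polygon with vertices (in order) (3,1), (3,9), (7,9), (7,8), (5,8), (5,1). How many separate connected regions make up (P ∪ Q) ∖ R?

(P ∪ Q) ∖ R splits into 2 disjoint pieces (area 10, area 10).

2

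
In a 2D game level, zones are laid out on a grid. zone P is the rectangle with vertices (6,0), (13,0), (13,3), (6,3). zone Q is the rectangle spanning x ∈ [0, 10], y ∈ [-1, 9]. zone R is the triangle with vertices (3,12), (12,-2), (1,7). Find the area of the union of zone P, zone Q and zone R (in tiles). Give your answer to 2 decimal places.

114.77

By inclusion–exclusion:
Individual areas: |zone P| = 21, |zone Q| = 100, |zone R| = 36.5.
|zone P∩zone Q|: x∈[6,10], y∈[0,3] → 4·3 = 12.
|zone P∩zone R| = 6.0783.
|zone Q∩zone R| = 30.3324.
|zone P∩zone Q∩zone R| = 5.6815.
|zone P ∪ zone Q ∪ zone R| = 157.5 − 48.4107 + 5.6815 = 114.77.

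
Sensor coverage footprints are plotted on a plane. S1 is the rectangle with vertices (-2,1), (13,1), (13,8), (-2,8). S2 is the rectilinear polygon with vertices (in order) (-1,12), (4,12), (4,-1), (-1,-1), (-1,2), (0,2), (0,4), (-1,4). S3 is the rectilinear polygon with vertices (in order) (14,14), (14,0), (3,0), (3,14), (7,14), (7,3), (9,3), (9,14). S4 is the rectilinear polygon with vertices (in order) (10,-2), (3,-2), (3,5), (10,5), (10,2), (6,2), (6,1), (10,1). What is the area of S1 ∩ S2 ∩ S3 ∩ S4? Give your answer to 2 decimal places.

4.00

The intersection is the polygon with vertices (3,1), (3,5), (4,5), (4,1).
By the shoelace formula its area is 4.00.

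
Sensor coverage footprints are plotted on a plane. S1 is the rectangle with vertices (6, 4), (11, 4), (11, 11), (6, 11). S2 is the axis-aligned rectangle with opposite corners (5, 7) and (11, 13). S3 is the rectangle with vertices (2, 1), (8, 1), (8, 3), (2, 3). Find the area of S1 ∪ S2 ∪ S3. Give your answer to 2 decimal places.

63.00

By inclusion–exclusion:
Individual areas: |S1| = 35, |S2| = 36, |S3| = 12.
|S1∩S2|: x∈[6,11], y∈[7,11] → 5·4 = 20.
|S1∩S3| = 0 (no overlap).
|S2∩S3| = 0 (no overlap).
|S1∩S2∩S3| = 0.
|S1 ∪ S2 ∪ S3| = 83 − 20 + 0 = 63.00.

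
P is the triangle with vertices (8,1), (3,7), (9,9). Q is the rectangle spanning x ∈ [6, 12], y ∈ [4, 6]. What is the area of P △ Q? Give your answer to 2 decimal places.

|P| = 23, |Q| = 12, |P∩Q| = 5.
|P △ Q| = |P| + |Q| − 2·|P∩Q| = 23 + 12 − 10 = 25.00.

25.00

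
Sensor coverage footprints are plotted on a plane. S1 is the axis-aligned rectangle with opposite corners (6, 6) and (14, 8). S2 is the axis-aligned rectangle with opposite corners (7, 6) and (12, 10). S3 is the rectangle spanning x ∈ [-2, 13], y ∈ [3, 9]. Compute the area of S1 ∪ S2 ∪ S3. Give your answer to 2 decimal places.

97.00

By inclusion–exclusion:
Individual areas: |S1| = 16, |S2| = 20, |S3| = 90.
|S1∩S2|: x∈[7,12], y∈[6,8] → 5·2 = 10.
|S1∩S3|: x∈[6,13], y∈[6,8] → 7·2 = 14.
|S2∩S3|: x∈[7,12], y∈[6,9] → 5·3 = 15.
|S1∩S2∩S3| = 10.
|S1 ∪ S2 ∪ S3| = 126 − 39 + 10 = 97.00.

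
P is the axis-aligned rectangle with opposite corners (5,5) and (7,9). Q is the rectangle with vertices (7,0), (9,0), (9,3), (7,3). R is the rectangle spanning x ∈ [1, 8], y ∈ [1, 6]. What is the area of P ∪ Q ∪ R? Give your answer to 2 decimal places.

By inclusion–exclusion:
Individual areas: |P| = 8, |Q| = 6, |R| = 35.
|P∩Q| = 0 (no overlap).
|P∩R|: x∈[5,7], y∈[5,6] → 2·1 = 2.
|Q∩R|: x∈[7,8], y∈[1,3] → 1·2 = 2.
|P∩Q∩R| = 0.
|P ∪ Q ∪ R| = 49 − 4 + 0 = 45.00.

45.00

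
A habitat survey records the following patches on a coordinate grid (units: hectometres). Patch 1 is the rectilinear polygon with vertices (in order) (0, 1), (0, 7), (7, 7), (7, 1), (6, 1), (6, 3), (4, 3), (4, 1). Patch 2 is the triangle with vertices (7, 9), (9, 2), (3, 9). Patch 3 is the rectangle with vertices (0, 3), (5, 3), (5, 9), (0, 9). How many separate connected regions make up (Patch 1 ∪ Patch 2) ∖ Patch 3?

2

(Patch 1 ∪ Patch 2) ∖ Patch 3 splits into 2 disjoint pieces (area 18.6667, area 8).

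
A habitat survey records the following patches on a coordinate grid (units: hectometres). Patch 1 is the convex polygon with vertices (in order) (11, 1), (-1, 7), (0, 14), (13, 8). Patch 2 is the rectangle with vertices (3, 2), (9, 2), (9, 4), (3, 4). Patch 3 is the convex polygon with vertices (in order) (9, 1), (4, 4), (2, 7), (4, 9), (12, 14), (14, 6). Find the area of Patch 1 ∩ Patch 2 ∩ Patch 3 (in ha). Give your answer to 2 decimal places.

4.00

The intersection is the polygon with vertices (9,4), (9,2), (5,4).
By the shoelace formula its area is 4.00.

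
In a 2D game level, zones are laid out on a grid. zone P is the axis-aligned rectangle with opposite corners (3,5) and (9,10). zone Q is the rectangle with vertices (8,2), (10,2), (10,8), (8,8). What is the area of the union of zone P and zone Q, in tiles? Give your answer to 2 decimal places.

39.00

By inclusion–exclusion:
Individual areas: |zone P| = 30, |zone Q| = 12.
|zone P∩zone Q|: x∈[8,9], y∈[5,8] → 1·3 = 3.
|zone P ∪ zone Q| = 42 − 3 = 39.00.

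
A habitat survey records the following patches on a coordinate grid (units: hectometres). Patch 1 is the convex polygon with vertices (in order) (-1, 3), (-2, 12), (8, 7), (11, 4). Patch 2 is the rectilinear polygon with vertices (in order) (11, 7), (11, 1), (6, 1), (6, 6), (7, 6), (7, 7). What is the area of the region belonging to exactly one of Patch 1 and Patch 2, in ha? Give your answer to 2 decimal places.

|Patch 1| = 62, |Patch 2| = 29, |Patch 1∩Patch 2| = 10.5417.
|Patch 1 △ Patch 2| = |Patch 1| + |Patch 2| − 2·|Patch 1∩Patch 2| = 62 + 29 − 21.0833 = 69.92.

69.92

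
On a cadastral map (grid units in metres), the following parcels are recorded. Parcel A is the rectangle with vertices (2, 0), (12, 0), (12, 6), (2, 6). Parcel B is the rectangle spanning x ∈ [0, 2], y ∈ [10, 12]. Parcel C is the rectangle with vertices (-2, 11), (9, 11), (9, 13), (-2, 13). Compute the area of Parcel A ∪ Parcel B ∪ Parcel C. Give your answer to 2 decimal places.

84.00

By inclusion–exclusion:
Individual areas: |Parcel A| = 60, |Parcel B| = 4, |Parcel C| = 22.
|Parcel A∩Parcel B| = 0 (no overlap).
|Parcel A∩Parcel C| = 0 (no overlap).
|Parcel B∩Parcel C|: x∈[0,2], y∈[11,12] → 2·1 = 2.
|Parcel A∩Parcel B∩Parcel C| = 0.
|Parcel A ∪ Parcel B ∪ Parcel C| = 86 − 2 + 0 = 84.00.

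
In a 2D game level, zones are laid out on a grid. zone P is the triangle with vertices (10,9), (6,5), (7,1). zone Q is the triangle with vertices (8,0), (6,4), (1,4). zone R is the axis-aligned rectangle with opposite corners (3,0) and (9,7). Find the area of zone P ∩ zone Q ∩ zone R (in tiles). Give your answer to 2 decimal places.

The intersection is the polygon with vertices (6.5,3), (7.214,1.571), (7,1).
By the shoelace formula its area is 0.36.

0.36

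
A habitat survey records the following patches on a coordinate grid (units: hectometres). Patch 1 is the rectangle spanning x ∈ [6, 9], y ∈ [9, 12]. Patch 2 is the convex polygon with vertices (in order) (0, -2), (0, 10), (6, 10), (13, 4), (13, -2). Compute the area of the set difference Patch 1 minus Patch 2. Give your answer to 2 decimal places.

|Patch 1| = 9, |Patch 1∩Patch 2| = 0.5833.
|Patch 1 ∖ Patch 2| = |Patch 1| − |Patch 1∩Patch 2| = 9 − 0.5833 = 8.42.

8.42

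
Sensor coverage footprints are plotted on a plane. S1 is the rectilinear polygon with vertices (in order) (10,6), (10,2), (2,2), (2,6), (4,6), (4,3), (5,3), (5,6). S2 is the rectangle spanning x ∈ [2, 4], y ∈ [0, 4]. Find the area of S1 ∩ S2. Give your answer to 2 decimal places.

4.00

The intersection is the polygon with vertices (2,2), (2,4), (4,4), (4,3), (4,2).
By the shoelace formula its area is 4.00.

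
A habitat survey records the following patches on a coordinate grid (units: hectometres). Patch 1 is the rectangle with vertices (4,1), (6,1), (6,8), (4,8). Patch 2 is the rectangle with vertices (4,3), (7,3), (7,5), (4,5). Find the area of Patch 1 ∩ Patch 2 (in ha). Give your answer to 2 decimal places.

4.00

|Patch 1∩Patch 2|: x∈[4,6], y∈[3,5] → 2·2 = 4.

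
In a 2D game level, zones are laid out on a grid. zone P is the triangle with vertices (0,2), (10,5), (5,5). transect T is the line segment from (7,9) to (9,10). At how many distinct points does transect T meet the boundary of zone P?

The segment lies entirely outside zone P and never meets its boundary.

0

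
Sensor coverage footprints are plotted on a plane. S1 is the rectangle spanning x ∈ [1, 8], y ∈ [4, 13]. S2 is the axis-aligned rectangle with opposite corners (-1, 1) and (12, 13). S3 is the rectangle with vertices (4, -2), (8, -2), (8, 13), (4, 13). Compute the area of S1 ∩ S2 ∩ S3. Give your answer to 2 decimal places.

The intersection is the polygon with vertices (4,4), (4,13), (8,13), (8,4).
By the shoelace formula its area is 36.00.

36.00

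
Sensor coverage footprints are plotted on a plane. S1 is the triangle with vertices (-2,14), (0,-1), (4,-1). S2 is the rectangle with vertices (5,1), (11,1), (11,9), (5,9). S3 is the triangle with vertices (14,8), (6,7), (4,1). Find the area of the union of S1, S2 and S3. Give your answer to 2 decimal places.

By inclusion–exclusion:
Individual areas: |S1| = 30, |S2| = 48, |S3| = 23.
|S1∩S2| = 0.
|S1∩S3| = 0.
|S2∩S3| = 19.2625.
|S1∩S2∩S3| = 0.
|S1 ∪ S2 ∪ S3| = 101 − 19.2625 + 0 = 81.74.

81.74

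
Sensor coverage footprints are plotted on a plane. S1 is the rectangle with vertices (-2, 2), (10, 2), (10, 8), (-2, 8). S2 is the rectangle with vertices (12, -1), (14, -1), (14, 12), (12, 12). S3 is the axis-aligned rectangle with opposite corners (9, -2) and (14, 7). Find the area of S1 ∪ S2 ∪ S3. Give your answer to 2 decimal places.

122.00

By inclusion–exclusion:
Individual areas: |S1| = 72, |S2| = 26, |S3| = 45.
|S1∩S2| = 0 (no overlap).
|S1∩S3|: x∈[9,10], y∈[2,7] → 1·5 = 5.
|S2∩S3|: x∈[12,14], y∈[-1,7] → 2·8 = 16.
|S1∩S2∩S3| = 0.
|S1 ∪ S2 ∪ S3| = 143 − 21 + 0 = 122.00.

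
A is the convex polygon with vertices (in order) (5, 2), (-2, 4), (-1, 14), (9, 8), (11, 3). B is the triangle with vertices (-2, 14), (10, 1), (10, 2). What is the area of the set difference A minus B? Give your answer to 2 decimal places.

|A| = 94, |A∩B| = 4.919.
|A ∖ B| = |A| − |A∩B| = 94 − 4.919 = 89.08.

89.08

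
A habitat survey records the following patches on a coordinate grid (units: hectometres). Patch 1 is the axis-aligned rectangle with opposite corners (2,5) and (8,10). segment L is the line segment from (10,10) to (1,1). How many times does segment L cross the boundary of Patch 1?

2

The segment meets the boundary at (5,5), (8,8).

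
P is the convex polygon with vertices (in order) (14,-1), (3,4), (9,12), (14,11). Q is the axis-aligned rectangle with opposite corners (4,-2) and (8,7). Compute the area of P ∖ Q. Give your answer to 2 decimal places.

|P| = 89, |P∩Q| = 16.4129.
|P ∖ Q| = |P| − |P∩Q| = 89 − 16.4129 = 72.59.

72.59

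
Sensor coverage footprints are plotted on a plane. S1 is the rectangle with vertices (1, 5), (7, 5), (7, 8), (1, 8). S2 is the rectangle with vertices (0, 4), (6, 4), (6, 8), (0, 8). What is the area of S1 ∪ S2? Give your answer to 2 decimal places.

By inclusion–exclusion:
Individual areas: |S1| = 18, |S2| = 24.
|S1∩S2|: x∈[1,6], y∈[5,8] → 5·3 = 15.
|S1 ∪ S2| = 42 − 15 = 27.00.

27.00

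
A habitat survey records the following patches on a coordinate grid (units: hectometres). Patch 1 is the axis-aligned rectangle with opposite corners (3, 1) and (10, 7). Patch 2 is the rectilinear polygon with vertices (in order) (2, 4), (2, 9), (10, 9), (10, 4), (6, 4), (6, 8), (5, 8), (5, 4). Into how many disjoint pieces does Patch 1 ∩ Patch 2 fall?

Patch 1 ∩ Patch 2 splits into 2 disjoint pieces (area 12, area 6).

2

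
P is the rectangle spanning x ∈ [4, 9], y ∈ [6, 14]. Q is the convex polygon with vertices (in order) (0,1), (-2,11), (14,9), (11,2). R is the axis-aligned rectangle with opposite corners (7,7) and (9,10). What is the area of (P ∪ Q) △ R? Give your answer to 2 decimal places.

129.31

|P ∪ Q| = 135.3125.
|(P ∪ Q) ∩ R| = 6.
|(P ∪ Q) △ R| = 135.3125 + 6 − 12 = 129.31.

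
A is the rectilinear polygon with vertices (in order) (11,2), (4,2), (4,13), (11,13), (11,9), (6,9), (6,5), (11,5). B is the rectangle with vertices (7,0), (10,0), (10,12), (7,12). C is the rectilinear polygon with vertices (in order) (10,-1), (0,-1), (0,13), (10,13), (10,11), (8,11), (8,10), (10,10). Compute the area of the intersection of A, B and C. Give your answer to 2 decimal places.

16.00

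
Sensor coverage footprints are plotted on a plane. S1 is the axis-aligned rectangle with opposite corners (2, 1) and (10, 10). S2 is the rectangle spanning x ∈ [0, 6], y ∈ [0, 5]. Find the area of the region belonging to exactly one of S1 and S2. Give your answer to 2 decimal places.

70.00

|S1∩S2|: x∈[2,6], y∈[1,5] → 4·4 = 16.
|S1 △ S2| = |S1| + |S2| − 2·|S1∩S2| = 72 + 30 − 32 = 70.00.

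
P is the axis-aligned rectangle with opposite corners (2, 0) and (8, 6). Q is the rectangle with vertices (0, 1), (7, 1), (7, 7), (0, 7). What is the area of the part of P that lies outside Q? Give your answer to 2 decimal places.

11.00

|P∩Q|: x∈[2,7], y∈[1,6] → 5·5 = 25.
|P| = 36.
|P ∖ Q| = |P| − |P∩Q| = 36 − 25 = 11.00.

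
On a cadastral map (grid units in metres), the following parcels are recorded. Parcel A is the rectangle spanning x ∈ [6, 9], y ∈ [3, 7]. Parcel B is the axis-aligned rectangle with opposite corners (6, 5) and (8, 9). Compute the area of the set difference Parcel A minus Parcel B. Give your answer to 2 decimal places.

8.00

|Parcel A∩Parcel B|: x∈[6,8], y∈[5,7] → 2·2 = 4.
|Parcel A| = 12.
|Parcel A ∖ Parcel B| = |Parcel A| − |Parcel A∩Parcel B| = 12 − 4 = 8.00.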